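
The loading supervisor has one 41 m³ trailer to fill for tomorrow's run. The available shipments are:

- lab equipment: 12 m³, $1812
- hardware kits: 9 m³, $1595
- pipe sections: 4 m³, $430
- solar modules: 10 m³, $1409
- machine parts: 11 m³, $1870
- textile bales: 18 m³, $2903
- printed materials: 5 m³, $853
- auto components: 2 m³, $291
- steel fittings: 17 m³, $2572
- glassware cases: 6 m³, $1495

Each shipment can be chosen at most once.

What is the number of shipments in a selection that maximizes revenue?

5

The maximum revenue within 41 m³ is 7222.
One optimal bundle: hardware kits + solar modules + machine parts + printed materials + glassware cases (41 m³).
All optima have 5 shipments.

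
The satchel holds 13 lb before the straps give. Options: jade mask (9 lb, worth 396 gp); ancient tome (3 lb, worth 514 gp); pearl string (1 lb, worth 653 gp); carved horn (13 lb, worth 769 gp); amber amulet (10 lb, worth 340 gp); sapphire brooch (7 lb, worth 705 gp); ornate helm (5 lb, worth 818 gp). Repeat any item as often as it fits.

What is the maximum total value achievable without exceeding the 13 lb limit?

8489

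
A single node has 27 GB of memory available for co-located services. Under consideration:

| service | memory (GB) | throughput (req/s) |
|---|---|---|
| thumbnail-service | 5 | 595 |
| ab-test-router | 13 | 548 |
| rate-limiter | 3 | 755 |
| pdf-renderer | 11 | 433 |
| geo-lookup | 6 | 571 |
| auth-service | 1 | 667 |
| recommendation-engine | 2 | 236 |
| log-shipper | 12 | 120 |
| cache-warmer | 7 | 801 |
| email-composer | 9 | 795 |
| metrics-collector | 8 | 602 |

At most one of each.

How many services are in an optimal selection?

6

Optimal total is 3849.
For example thumbnail-service + rate-limiter + auth-service + recommendation-engine + cache-warmer + email-composer achieves it, using 27 GB.
Every optimal selection uses 6 services.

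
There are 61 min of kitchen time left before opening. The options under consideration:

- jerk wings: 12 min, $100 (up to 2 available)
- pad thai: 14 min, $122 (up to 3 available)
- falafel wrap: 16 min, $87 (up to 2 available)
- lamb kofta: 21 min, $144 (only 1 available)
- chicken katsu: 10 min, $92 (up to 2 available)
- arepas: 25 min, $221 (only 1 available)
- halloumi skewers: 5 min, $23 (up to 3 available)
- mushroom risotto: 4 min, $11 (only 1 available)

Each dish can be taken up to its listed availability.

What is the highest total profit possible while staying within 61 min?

Taking the top-ratio dishes first gives pad thai + 2×chicken katsu + arepas for 527 (59 min).
The 10 min tied up in chicken katsu is better spent on jerk wings — total rises to 535 (61 min).

535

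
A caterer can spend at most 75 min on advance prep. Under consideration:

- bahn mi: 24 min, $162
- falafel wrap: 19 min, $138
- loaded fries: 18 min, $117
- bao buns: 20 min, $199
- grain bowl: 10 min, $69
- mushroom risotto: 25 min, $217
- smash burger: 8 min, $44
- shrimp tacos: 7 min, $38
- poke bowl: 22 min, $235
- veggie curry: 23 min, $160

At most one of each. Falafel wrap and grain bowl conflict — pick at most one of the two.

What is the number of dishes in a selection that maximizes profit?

4

Best achievable profit is 695.
One optimal bundle: bao buns + mushroom risotto + smash burger + poke bowl (75 min).
Any selection reaching 695 contains exactly 4 dishes.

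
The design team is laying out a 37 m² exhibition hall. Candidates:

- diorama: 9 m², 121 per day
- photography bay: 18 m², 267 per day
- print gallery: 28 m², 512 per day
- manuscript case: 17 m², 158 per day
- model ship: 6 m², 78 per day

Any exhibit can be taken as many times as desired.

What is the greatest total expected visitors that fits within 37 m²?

633

Ranking by ratio (expected visitors/m²): print gallery 18.29, photography bay 14.83, diorama 13.44, model ship 13.00.
Diorama + print gallery uses 37 of the 37 m² and totals 633.
Every other selection either busts 37 m² or fails to beat 633.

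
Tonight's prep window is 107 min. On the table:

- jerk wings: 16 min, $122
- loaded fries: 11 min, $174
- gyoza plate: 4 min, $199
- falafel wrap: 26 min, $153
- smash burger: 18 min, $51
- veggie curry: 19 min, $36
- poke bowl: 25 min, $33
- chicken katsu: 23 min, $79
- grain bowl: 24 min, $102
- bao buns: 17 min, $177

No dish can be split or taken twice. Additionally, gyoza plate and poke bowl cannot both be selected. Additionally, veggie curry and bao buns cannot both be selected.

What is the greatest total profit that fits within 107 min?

Density check — gyoza plate 49.75, loaded fries 15.82, bao buns 10.41, jerk wings 7.62 are the best per min.
Best packing: jerk wings + loaded fries + gyoza plate + falafel wrap + grain bowl + bao buns — 98 min, 927 total.
The spare 9 min is too small for any remaining dish, and no feasible exchange beats 927.

927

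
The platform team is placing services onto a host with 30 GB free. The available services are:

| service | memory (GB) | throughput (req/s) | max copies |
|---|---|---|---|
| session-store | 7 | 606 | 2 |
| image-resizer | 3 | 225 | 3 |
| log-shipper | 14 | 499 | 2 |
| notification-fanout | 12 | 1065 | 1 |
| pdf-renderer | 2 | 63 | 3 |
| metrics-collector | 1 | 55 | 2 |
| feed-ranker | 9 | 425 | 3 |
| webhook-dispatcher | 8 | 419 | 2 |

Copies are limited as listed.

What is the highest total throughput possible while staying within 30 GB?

2557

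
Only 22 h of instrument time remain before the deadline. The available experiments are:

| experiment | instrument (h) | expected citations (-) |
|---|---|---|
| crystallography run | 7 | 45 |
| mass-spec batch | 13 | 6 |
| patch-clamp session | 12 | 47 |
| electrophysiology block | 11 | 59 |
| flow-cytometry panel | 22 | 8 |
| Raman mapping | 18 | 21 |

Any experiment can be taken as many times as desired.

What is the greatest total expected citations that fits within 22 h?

By expected citations per h: crystallography run 6.43, electrophysiology block 5.36, patch-clamp session 3.92, Raman mapping 1.17 lead.
3×crystallography run uses 21 of the 22 h and totals 135.
Nothing else within 22 h beats 135.

135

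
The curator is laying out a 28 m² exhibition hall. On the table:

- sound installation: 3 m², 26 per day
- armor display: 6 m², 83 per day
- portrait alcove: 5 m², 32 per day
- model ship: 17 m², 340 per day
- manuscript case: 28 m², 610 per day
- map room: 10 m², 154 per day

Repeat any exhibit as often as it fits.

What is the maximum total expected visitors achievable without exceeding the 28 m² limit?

610

Density check — manuscript case 21.79, model ship 20.00, map room 15.40, armor display 13.83 are the best per m².
Best packing: manuscript case — 28 m², 610 total.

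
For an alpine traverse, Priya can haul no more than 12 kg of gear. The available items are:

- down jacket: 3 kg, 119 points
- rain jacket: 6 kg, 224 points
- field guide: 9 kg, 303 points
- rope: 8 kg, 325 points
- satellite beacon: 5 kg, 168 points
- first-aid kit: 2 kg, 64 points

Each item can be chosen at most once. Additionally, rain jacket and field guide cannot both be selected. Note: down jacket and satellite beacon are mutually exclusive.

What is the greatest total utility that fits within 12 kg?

Density check — rope 40.62, down jacket 39.67, rain jacket 37.33, field guide 33.67 are the best per kg.
Down jacket + rope uses 11 of the 12 kg and totals 444.
The spare 1 kg is too small for any remaining item, and no feasible exchange beats 444.

444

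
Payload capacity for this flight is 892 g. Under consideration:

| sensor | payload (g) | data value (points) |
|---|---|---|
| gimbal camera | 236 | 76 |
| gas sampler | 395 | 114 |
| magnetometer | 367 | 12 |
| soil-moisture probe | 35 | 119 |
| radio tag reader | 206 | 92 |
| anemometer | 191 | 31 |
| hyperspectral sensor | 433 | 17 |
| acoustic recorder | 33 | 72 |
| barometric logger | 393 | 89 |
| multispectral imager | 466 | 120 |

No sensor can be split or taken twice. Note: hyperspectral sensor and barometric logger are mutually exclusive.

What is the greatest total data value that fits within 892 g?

428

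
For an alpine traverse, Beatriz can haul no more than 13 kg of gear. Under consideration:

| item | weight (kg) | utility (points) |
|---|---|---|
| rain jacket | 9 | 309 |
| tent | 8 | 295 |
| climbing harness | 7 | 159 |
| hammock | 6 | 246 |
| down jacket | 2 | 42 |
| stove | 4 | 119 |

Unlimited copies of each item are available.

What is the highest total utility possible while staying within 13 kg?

492

Best packing: 2×hammock — 12 kg, 492 total.
No other feasible combination exceeds 492.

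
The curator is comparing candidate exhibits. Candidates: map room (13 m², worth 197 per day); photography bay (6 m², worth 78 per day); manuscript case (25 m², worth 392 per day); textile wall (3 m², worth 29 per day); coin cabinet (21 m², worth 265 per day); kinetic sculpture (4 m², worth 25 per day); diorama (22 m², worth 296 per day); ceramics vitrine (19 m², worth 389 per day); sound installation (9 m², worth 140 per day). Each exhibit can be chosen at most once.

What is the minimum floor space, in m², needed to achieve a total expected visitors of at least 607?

34

Need the lightest bundle worth ≥ 607.
Taking photography bay + ceramics vitrine + sound installation gives 607 (≥ 607) for 34 m².
Below 34 m² the best achievable stays under 607.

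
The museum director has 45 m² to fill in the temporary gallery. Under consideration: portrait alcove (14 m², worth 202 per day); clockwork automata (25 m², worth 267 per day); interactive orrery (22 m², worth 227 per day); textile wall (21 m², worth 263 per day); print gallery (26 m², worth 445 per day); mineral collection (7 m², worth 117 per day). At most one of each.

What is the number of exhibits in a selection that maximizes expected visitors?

The maximum expected visitors within 45 m² is 647.
portrait alcove + print gallery hits 647 at 40 m².
Every optimal selection uses 2 exhibits.

2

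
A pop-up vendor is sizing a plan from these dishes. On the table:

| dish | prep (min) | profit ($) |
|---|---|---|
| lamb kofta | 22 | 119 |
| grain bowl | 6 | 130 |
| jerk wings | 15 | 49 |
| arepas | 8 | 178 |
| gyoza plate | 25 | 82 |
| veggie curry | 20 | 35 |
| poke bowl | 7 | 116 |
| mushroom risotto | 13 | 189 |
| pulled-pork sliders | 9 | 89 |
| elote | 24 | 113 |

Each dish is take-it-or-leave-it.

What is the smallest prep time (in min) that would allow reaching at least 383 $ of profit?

21

Need the lightest bundle worth ≥ 383.
Taking grain bowl + arepas + poke bowl gives 424 (≥ 383) for 21 min.
Below 21 min the best achievable stays under 383.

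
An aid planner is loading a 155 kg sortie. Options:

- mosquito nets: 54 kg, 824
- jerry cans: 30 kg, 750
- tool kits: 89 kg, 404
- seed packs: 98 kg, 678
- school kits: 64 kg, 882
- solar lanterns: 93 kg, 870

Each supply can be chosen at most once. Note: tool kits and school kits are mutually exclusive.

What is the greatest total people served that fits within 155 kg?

By people served per kg: jerry cans 25.00, mosquito nets 15.26, school kits 13.78, solar lanterns 9.35 lead.
The ratio ordering already packs tightly: mosquito nets + jerry cans + school kits, 148 kg, 2456.
The closest alternative, mosquito nets + school kits, reaches only 1706.

2456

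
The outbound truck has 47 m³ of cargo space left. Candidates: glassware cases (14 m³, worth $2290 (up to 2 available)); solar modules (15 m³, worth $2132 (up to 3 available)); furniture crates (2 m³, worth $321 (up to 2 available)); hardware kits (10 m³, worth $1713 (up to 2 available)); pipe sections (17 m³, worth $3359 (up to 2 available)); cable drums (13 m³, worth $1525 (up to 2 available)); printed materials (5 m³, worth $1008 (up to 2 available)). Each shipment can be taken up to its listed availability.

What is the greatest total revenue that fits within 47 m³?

9055

Ranking by ratio (revenue/m³): printed materials 201.60, pipe sections 197.59, hardware kits 171.30.
Furniture crates + 2×pipe sections + 2×printed materials uses 46 of the 47 m³ and totals 9055.
That's the maximum — no swap from here does better than 9055.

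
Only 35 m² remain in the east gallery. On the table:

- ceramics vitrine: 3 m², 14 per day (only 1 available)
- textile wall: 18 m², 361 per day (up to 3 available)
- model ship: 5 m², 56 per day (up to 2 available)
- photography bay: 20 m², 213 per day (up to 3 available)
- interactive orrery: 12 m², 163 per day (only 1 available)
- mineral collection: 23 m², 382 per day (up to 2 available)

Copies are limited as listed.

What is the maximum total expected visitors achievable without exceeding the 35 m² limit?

580

Textile wall + model ship + interactive orrery uses 35 of the 35 m² and totals 580.
That's the maximum — no swap from here does better than 580.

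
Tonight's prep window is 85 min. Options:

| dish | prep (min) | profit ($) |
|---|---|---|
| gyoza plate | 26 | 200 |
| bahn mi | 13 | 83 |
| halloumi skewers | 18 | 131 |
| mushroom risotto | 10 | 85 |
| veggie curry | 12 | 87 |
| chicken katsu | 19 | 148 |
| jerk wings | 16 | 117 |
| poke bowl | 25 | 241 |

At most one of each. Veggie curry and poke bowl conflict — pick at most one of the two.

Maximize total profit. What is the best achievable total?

Filling by ratio: gyoza plate + mushroom risotto + chicken katsu + poke bowl for 674, with 5 min left unused.
The 29 min tied up in mushroom risotto and chicken katsu is better spent on halloumi skewers + jerk wings — total rises to 689 (85 min).

689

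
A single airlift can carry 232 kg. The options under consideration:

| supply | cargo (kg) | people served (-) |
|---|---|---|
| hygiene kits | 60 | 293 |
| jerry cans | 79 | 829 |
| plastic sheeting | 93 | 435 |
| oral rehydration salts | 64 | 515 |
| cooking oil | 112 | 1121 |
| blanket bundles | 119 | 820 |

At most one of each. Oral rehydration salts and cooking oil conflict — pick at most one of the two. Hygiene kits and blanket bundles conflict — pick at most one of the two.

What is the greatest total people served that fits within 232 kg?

1950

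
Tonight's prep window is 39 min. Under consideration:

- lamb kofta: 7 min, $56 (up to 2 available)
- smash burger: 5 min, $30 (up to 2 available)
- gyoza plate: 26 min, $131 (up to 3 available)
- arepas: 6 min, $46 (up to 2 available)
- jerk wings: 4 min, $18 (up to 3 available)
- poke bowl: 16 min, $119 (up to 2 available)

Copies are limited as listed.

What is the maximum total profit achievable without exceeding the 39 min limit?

294

Ranking by ratio (profit/min): lamb kofta 8.00, arepas 7.67, poke bowl 7.44, smash burger 6.00.
Greedy by ratio would take 2×lamb kofta + 2×smash burger + 2×arepas: 36 min used, total 264.
Dropping lamb kofta and 2×smash burger and 2×arepas frees 29 min; slotting in 2×poke bowl (32 min) lifts the total to 294 at 39 min.
No other feasible combination exceeds 294.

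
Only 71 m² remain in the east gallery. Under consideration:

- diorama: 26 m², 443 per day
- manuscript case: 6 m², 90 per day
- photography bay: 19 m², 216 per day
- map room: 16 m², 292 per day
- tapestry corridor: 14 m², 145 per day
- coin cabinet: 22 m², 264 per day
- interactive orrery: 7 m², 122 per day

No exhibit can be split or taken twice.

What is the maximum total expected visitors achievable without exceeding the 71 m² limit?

1121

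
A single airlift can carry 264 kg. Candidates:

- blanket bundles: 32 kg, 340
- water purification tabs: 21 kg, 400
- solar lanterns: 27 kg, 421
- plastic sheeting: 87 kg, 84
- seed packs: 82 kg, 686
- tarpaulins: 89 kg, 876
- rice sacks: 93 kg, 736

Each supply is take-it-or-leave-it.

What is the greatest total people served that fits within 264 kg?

2773

Density check — water purification tabs 19.05, solar lanterns 15.59, blanket bundles 10.62, tarpaulins 9.84 are the best per kg.
Taking the top-ratio supplies first gives blanket bundles + water purification tabs + solar lanterns + seed packs + tarpaulins for 2723 (251 kg).
Dropping seed packs frees 82 kg; slotting in rice sacks (93 kg) lifts the total to 2773 at 262 kg.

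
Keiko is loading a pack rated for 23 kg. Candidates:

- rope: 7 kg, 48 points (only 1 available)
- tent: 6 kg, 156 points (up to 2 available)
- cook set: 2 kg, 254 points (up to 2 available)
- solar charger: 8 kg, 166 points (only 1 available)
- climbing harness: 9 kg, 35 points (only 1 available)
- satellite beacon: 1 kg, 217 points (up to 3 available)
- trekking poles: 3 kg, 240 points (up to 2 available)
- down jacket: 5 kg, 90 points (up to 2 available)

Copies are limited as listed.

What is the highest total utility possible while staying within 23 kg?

1819

Filling by ratio: tent + 2×cook set + 3×satellite beacon + 2×trekking poles for 1795, with 4 kg left unused.
Dropping tent frees 6 kg; slotting in 2×down jacket (10 kg) lifts the total to 1819 at 23 kg.
No other feasible combination exceeds 1819.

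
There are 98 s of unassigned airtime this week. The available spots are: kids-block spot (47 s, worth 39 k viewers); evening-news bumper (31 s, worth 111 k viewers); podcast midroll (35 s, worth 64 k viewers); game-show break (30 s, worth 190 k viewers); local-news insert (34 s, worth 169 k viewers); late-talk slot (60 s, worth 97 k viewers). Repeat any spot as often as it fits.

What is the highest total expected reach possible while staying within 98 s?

Taking 3×game-show break: 90 s used, 570 in expected reach.
Nothing else within 98 s beats 570.

570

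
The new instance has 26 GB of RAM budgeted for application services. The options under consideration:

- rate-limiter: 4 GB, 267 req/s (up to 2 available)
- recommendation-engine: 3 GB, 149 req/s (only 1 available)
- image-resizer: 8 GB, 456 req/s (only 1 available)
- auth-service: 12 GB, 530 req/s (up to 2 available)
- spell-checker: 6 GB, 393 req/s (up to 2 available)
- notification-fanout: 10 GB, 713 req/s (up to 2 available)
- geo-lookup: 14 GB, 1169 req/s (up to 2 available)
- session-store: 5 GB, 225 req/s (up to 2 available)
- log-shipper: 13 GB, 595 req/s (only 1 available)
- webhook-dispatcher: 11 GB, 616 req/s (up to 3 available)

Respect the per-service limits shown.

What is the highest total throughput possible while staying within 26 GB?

1955

A density-first pass picks notification-fanout + geo-lookup — 1882 at 24 GB.
Replace notification-fanout with 2×spell-checker: the trade gains 73 net, giving 1955 at 26 GB.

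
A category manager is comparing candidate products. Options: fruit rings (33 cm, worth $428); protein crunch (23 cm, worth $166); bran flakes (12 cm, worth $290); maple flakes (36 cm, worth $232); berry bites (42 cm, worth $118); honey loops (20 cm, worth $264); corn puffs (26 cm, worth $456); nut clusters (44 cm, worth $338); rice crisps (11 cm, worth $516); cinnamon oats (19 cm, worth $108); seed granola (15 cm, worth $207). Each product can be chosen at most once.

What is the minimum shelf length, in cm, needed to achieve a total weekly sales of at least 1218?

Minimise cm subject to total weekly sales ≥ 1218.
bran flakes + corn puffs + rice crisps reaches 1262 using 49 cm.
No combination under 49 cm hits 1218.

49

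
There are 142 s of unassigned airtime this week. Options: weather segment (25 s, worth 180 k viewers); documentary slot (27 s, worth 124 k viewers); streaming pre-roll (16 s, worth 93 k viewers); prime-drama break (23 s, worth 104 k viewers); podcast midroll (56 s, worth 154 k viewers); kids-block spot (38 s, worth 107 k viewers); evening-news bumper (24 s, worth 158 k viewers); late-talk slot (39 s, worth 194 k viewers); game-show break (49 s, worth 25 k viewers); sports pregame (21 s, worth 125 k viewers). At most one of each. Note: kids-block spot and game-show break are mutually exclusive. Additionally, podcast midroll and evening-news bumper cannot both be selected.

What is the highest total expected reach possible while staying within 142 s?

By expected reach per s: weather segment 7.20, evening-news bumper 6.58, sports pregame 5.95 lead.
A density-first pass picks weather segment + streaming pre-roll + evening-news bumper + late-talk slot + sports pregame — 750 at 125 s.
Dropping late-talk slot frees 39 s; slotting in documentary slot + prime-drama break (50 s) lifts the total to 784 at 136 s.
Runner-up weather segment + documentary slot + evening-news bumper + late-talk slot + sports pregame tops out at 781.

784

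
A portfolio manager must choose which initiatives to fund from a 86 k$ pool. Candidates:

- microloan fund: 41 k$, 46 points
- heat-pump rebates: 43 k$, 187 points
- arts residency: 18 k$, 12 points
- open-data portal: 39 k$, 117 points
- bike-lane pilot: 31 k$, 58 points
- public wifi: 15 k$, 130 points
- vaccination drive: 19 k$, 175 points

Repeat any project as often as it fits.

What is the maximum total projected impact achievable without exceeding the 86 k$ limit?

740

Greedy by ratio would take 4×vaccination drive: 76 k$ used, total 700.
The 38 k$ tied up in 2×vaccination drive is better spent on 3×public wifi — total rises to 740 (83 k$).
Nothing else within 86 k$ beats 740.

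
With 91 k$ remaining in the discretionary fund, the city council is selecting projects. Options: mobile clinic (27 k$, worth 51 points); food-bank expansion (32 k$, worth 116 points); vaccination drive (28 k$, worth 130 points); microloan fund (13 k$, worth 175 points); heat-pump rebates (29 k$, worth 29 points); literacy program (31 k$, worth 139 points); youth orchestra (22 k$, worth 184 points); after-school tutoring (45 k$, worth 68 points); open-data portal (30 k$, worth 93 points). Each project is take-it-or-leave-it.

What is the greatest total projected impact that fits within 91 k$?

Density check — microloan fund 13.46, youth orchestra 8.36, vaccination drive 4.64 are the best per k$.
The ratio ordering already packs tightly: mobile clinic + vaccination drive + microloan fund + youth orchestra, 90 k$, 540.

540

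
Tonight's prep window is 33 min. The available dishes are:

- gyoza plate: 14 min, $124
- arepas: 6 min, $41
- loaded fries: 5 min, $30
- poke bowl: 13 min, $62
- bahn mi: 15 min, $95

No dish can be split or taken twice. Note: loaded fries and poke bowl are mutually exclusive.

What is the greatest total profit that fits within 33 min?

227

By profit per min: gyoza plate 8.86, arepas 6.83, bahn mi 6.33 lead.
Greedy by ratio would take gyoza plate + arepas + loaded fries: 25 min used, total 195.
The 5 min tied up in loaded fries is better spent on poke bowl — total rises to 227 (33 min).
No other feasible combination exceeds 227.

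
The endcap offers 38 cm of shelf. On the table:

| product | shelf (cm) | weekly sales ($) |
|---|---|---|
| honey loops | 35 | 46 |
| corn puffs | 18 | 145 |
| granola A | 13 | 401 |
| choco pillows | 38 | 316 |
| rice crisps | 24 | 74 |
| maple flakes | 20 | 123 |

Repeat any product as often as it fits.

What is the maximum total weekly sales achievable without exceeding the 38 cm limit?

Density check — granola A 30.85, choco pillows 8.32, corn puffs 8.06, maple flakes 6.15 are the best per cm.
Taking 2×granola A: 26 cm used, 802 in weekly sales.
Nothing else within 38 cm beats 802.

802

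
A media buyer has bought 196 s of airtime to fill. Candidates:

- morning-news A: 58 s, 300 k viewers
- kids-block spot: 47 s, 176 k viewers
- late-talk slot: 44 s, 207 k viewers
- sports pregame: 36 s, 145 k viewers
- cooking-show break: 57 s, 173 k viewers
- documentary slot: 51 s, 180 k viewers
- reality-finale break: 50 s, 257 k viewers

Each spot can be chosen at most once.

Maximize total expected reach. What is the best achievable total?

Best packing: morning-news A + late-talk slot + sports pregame + reality-finale break — 188 s, 909 total.
Nothing else within 196 s beats 909.

909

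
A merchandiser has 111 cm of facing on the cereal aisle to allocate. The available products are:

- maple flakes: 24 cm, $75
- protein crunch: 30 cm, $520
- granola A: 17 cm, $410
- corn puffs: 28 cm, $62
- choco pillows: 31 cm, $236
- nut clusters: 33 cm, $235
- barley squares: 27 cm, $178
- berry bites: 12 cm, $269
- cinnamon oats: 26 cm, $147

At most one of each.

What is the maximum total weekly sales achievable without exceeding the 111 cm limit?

1452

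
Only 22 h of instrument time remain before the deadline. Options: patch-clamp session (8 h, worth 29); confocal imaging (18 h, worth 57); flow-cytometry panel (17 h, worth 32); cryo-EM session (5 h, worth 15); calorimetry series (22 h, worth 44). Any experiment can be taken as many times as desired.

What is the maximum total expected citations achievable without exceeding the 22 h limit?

73

The ratio ordering already packs tightly: 2×patch-clamp session + cryo-EM session, 21 h, 73.
No other feasible combination exceeds 73.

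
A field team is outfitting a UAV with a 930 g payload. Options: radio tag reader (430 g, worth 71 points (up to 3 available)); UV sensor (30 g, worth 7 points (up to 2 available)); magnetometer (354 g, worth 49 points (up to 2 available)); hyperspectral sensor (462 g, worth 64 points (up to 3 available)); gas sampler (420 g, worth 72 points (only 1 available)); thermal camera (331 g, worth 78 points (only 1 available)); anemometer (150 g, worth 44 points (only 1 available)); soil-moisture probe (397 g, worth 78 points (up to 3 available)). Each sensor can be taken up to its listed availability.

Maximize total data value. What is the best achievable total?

207

Greedy by ratio would take 2×UV sensor + magnetometer + thermal camera + anemometer: 895 g used, total 185.
The 384 g tied up in UV sensor and magnetometer is better spent on soil-moisture probe — total rises to 207 (908 g).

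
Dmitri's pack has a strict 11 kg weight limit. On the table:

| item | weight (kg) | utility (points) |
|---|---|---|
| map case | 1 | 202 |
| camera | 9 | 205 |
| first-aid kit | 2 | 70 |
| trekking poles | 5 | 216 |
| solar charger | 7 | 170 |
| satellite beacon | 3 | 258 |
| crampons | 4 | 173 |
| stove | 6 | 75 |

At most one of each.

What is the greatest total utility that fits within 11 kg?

Ranking by ratio (utility/kg): map case 202.00, satellite beacon 86.00, crampons 43.25.
Filling by ratio: map case + first-aid kit + satellite beacon + crampons for 703, with 1 kg left unused.
Dropping crampons frees 4 kg; slotting in trekking poles (5 kg) lifts the total to 746 at 11 kg.
An exhaustive check of the 256 subsets confirms 746.

746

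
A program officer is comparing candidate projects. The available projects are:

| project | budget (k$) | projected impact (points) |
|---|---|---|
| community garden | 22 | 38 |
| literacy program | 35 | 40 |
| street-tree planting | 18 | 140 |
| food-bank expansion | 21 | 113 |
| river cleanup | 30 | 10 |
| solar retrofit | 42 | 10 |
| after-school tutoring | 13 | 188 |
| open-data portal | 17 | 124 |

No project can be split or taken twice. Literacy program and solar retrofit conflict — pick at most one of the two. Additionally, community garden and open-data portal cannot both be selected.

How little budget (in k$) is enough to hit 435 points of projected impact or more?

Minimise k$ subject to total projected impact ≥ 435.
street-tree planting + after-school tutoring + open-data portal reaches 452 using 48 k$.
Below 48 k$ the best achievable stays under 435.

48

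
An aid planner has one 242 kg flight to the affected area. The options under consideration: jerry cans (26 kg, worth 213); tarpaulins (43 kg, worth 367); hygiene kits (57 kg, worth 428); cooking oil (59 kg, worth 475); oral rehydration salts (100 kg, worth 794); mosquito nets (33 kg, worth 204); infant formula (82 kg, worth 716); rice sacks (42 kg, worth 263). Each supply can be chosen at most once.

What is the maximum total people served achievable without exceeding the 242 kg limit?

By people served per kg: infant formula 8.73, tarpaulins 8.53, jerry cans 8.19 lead.
Taking the top-ratio supplies first gives jerry cans + tarpaulins + cooking oil + infant formula for 1771 (210 kg).
Replace jerry cans with hygiene kits: the trade gains 215 net, giving 1986 at 241 kg.
An exhaustive check of the 256 subsets confirms 1986.

1986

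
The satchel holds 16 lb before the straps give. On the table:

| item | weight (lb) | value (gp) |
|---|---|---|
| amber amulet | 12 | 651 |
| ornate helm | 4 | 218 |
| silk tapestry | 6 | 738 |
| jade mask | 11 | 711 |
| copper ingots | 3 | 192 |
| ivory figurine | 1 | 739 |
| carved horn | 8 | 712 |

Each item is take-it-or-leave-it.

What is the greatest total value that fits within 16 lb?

2189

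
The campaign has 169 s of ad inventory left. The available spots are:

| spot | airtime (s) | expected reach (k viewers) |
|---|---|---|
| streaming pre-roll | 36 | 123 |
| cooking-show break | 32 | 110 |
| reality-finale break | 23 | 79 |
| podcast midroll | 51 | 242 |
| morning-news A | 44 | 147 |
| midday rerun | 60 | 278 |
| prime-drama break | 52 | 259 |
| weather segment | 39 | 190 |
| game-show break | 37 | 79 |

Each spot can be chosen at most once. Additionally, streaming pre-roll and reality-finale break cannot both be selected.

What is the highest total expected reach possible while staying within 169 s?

Ranking by ratio (expected reach/s): prime-drama break 4.98, weather segment 4.87, podcast midroll 4.75, midday rerun 4.63.
Taking the top-ratio spots first gives reality-finale break + podcast midroll + prime-drama break + weather segment for 770 (165 s).
Dropping reality-finale break and weather segment frees 62 s; slotting in midday rerun (60 s) lifts the total to 779 at 163 s.
Nothing else feasible within 169 s beats 779.

779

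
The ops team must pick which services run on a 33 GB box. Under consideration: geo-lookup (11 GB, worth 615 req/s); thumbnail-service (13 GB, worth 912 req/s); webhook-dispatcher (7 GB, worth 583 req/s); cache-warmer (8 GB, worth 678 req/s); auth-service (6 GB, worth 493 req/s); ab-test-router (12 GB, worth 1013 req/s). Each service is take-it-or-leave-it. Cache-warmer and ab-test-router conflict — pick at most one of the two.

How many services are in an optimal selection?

3

Optimal total is 2508.
For example thumbnail-service + webhook-dispatcher + ab-test-router achieves it, using 32 GB.
All optima have 3 services.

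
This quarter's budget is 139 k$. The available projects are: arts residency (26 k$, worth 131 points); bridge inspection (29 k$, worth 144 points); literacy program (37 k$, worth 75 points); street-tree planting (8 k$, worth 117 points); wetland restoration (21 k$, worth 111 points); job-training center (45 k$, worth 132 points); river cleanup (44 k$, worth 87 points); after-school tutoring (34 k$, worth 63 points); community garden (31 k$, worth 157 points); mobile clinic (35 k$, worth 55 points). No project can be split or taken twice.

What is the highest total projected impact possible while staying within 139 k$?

681

Ranking by ratio (projected impact/k$): street-tree planting 14.62, wetland restoration 5.29, community garden 5.06, arts residency 5.04.
A density-first pass picks arts residency + bridge inspection + street-tree planting + wetland restoration + community garden — 660 at 115 k$.
The 21 k$ tied up in wetland restoration is better spent on job-training center — total rises to 681 (139 k$).
Nothing else within 139 k$ beats 681.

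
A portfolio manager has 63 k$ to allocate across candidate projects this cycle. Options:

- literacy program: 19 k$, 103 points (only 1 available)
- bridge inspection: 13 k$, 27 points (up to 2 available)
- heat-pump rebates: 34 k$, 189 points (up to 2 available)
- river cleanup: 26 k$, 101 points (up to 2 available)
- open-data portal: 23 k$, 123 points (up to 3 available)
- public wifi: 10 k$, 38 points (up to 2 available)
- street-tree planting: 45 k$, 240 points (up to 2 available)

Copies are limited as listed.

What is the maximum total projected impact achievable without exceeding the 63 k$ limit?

By projected impact per k$: heat-pump rebates 5.56, literacy program 5.42, open-data portal 5.35 lead.
Best packing: literacy program + heat-pump rebates + public wifi — 63 k$, 330 total.
No other feasible combination exceeds 330.

330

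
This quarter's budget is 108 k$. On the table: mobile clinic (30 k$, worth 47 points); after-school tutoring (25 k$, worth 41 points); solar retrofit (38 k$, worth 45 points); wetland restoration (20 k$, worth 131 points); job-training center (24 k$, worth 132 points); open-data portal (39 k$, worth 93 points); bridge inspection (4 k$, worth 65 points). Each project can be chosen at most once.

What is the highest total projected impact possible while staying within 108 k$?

By projected impact per k$: bridge inspection 16.25, wetland restoration 6.55, job-training center 5.50 lead.
Wetland restoration + job-training center + open-data portal + bridge inspection uses 87 of the 108 k$ and totals 421.

421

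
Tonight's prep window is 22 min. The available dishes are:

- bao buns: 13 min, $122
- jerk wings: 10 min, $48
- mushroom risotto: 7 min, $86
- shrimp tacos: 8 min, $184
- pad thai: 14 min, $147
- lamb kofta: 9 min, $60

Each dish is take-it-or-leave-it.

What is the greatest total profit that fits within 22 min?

Filling by ratio: mushroom risotto + shrimp tacos for 270, with 7 min left unused.
Dropping mushroom risotto frees 7 min; slotting in pad thai (14 min) lifts the total to 331 at 22 min.
The closest alternative, bao buns + shrimp tacos, reaches only 306.

331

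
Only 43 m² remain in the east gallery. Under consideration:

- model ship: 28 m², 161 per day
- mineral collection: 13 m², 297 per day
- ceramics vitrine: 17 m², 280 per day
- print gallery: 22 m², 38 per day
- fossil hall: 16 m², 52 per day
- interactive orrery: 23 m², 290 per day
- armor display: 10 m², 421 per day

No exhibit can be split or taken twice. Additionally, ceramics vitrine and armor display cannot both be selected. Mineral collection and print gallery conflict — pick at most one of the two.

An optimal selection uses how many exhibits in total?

3

Best achievable expected visitors is 770.
One optimal bundle: mineral collection + fossil hall + armor display (39 m²).
All optima have 3 exhibits.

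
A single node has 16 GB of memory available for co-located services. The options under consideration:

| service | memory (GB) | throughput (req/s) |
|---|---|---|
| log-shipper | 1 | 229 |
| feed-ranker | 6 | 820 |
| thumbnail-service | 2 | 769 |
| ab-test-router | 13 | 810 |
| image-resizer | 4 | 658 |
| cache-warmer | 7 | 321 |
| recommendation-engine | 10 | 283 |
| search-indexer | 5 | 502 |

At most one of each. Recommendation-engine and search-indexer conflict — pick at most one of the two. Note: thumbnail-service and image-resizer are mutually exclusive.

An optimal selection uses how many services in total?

4

Best achievable throughput is 2320.
One optimal bundle: log-shipper + feed-ranker + thumbnail-service + search-indexer (14 GB).
Every optimal selection uses 4 services.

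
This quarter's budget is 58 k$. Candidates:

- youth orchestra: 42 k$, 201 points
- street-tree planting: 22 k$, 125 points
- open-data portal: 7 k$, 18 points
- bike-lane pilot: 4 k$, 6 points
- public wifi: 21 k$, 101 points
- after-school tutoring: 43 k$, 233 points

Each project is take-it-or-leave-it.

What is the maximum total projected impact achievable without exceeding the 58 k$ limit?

257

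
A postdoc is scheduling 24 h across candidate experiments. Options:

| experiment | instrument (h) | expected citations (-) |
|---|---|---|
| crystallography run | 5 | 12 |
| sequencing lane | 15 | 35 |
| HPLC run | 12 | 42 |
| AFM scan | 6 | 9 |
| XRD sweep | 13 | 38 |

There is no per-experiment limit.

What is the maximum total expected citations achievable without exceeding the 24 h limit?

84

Ranking by ratio (expected citations/h): HPLC run 3.50, XRD sweep 2.92, crystallography run 2.40, sequencing lane 2.33.
2×HPLC run uses 24 of the 24 h and totals 84.
Every other selection either busts 24 h or fails to beat 84.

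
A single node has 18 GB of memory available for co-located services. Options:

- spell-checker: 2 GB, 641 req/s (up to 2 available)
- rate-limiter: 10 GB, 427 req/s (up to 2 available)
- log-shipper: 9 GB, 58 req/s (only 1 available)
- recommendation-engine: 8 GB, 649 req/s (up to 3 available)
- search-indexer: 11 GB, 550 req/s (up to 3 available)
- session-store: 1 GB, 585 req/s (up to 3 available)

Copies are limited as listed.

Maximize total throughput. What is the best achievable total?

Taking 2×spell-checker + recommendation-engine + 3×session-store: 15 GB used, 3686 in throughput.
The spare 3 GB is too small for any remaining service, and no exchange beats 3686.

3686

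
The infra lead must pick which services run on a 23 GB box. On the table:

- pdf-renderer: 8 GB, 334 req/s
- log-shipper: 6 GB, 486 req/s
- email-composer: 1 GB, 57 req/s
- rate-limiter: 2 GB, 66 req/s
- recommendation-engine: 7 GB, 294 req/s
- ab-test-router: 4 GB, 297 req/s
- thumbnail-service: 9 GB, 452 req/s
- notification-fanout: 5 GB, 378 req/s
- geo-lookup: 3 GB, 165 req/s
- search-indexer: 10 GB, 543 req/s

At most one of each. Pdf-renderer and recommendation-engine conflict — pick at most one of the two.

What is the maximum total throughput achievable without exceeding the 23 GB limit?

By throughput per GB: log-shipper 81.00, notification-fanout 75.60, ab-test-router 74.25 lead.
Taking the top-ratio services first gives log-shipper + email-composer + rate-limiter + ab-test-router + notification-fanout + geo-lookup for 1449 (21 GB).
Replace rate-limiter and geo-lookup with recommendation-engine: the trade gains 63 net, giving 1512 at 23 GB.

1512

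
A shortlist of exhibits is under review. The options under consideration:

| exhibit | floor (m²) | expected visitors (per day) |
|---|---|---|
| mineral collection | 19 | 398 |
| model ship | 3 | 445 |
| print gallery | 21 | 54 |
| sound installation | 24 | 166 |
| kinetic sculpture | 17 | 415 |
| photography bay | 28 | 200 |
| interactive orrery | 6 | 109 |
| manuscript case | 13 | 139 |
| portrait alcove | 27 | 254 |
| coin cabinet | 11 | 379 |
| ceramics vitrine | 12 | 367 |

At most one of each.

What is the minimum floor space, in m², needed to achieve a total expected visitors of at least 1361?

Need the lightest bundle worth ≥ 1361.
model ship + kinetic sculpture + coin cabinet + ceramics vitrine reaches 1606 using 43 m².
Below 43 m² the best achievable stays under 1361.

43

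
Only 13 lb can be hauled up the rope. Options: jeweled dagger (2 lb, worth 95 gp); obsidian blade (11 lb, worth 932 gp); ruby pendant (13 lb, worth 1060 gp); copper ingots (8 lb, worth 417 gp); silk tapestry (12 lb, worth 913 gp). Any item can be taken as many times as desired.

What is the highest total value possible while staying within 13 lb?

1060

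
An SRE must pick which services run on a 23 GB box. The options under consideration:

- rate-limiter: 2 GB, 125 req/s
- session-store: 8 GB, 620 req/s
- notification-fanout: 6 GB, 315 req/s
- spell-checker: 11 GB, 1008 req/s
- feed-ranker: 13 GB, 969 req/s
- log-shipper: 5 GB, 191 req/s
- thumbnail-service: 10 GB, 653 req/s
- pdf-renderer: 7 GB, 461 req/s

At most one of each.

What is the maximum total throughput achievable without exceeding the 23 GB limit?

Taking the top-ratio services first gives rate-limiter + session-store + spell-checker for 1753 (21 GB).
Dropping session-store frees 8 GB; slotting in thumbnail-service (10 GB) lifts the total to 1786 at 23 GB.
Next best is rate-limiter + session-store + spell-checker at 1753 (21 GB) — short by 33.

1786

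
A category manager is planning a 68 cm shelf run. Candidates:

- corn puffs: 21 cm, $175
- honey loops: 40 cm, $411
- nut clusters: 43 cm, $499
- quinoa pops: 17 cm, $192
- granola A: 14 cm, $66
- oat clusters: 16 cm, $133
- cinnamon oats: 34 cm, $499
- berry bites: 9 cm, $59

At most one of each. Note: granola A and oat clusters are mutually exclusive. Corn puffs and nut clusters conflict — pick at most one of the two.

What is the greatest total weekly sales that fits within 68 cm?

824

By weekly sales per cm: cinnamon oats 14.68, nut clusters 11.60, quinoa pops 11.29 lead.
The ratio ordering already packs tightly: quinoa pops + oat clusters + cinnamon oats, 67 cm, 824.
Every other selection either busts 68 cm or breaks a pairing rule or fails to beat 824.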